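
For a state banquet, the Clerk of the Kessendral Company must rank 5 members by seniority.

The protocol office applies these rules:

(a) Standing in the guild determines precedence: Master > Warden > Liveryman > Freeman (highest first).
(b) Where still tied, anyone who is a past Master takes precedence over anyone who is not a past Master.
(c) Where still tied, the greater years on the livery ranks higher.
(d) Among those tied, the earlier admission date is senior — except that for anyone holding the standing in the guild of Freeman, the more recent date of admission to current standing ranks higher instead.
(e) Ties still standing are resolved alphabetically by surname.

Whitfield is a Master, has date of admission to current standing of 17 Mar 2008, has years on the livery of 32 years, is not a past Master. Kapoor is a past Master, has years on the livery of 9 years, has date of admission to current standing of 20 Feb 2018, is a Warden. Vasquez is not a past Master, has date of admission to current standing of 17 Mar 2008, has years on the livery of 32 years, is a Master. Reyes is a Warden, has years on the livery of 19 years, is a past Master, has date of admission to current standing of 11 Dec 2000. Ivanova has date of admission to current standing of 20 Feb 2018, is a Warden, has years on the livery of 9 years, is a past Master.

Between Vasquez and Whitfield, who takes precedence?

Vasquez

By standing in the guild: Vasquez and Whitfield (Master); then Reyes, Ivanova and Kapoor (Warden).
Vasquez and Whitfield are each not a past Master, so the next rule applies.
Vasquez and Whitfield both have years on the livery 32 years, so the next rule applies.
Vasquez and Whitfield both have date of admission to current standing 17 Mar 2008, so the next rule applies.
Among Vasquez and Whitfield, alphabetically by surname: Vasquez before Whitfield.
Reyes, Ivanova and Kapoor are each a past Master, so the next rule applies.
Among Reyes, Ivanova and Kapoor, by years on the livery (higher first): Reyes (19 years) before Ivanova and Kapoor (9 years).
Ivanova and Kapoor both have date of admission to current standing 20 Feb 2018, so the next rule applies.
Among Ivanova and Kapoor, alphabetically by surname: Ivanova before Kapoor.
So Vasquez takes precedence.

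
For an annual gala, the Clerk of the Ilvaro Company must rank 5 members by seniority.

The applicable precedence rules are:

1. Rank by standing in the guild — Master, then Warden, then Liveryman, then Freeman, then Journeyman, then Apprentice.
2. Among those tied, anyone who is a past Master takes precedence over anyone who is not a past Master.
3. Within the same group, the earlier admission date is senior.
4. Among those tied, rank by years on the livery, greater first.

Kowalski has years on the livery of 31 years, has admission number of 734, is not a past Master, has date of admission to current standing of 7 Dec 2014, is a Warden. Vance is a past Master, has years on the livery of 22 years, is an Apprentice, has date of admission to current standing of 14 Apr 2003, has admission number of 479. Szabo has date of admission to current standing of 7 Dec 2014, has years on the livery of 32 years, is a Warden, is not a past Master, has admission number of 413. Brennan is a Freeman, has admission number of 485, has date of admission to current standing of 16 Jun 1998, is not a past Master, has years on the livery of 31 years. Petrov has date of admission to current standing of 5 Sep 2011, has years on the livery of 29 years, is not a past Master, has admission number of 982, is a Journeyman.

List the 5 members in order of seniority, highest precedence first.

Szabo, Kowalski, Brennan, Petrov, Vance

By standing in the guild: Szabo and Kowalski (Warden); then Brennan (Freeman); then Petrov (Journeyman); then Vance (Apprentice).
Szabo and Kowalski are each not a past Master, so the next rule applies.
Szabo and Kowalski both have date of admission to current standing 7 Dec 2014, so the next rule applies.
Among Szabo and Kowalski, by years on the livery (higher first): Szabo (32 years) before Kowalski (31 years).
Full order: Szabo, Kowalski, Brennan, Petrov, Vance.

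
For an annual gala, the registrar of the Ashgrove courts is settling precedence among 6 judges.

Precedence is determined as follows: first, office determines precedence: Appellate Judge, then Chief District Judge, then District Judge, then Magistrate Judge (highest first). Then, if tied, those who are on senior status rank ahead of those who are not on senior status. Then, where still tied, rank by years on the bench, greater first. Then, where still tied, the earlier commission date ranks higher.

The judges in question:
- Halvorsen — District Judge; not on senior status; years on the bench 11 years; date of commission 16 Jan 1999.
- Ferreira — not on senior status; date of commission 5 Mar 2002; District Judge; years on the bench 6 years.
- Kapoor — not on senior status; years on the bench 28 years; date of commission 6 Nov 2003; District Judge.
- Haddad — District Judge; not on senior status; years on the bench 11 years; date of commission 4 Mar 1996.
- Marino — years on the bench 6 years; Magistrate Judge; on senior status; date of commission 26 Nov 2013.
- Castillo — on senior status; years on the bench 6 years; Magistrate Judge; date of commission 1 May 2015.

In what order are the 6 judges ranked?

Kapoor, Haddad, Halvorsen, Ferreira, Marino, Castillo

By office: Kapoor, Haddad, Halvorsen and Ferreira (District Judge); then Marino and Castillo (Magistrate Judge).
Kapoor, Haddad, Halvorsen and Ferreira are each not on senior status, so the next rule applies.
Among Kapoor, Haddad, Halvorsen and Ferreira, by years on the bench (higher first): Kapoor (28 years) before Haddad and Halvorsen (11 years) before Ferreira (6 years).
Among Haddad and Halvorsen, by date of commission (earlier first): Haddad (4 Mar 1996) before Halvorsen (16 Jan 1999).
Marino and Castillo are each on senior status, so the next rule applies.
Marino and Castillo both have years on the bench 6 years, so the next rule applies.
Among Marino and Castillo, by date of commission (earlier first): Marino (26 Nov 2013) before Castillo (1 May 2015).
Full order: Kapoor, Haddad, Halvorsen, Ferreira, Marino, Castillo.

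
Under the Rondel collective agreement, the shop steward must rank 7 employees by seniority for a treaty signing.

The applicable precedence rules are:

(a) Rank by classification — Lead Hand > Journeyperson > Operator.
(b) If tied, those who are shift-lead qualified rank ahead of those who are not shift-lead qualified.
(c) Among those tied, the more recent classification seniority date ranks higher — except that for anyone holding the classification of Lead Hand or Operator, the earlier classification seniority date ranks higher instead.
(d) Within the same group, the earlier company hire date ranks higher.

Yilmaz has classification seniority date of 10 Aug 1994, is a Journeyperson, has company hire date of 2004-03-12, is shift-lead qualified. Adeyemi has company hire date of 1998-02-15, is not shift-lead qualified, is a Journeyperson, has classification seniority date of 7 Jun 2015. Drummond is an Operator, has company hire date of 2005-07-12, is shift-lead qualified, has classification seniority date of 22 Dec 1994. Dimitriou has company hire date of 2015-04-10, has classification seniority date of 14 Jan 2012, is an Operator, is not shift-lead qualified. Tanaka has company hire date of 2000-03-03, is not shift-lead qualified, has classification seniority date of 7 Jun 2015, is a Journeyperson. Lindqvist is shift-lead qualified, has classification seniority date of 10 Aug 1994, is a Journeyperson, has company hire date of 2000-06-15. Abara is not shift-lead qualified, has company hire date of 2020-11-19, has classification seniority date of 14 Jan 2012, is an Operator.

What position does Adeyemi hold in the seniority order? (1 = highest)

By classification: Lindqvist, Yilmaz, Adeyemi and Tanaka (Journeyperson); then Drummond, Dimitriou and Abara (Operator).
Among Lindqvist, Yilmaz, Adeyemi and Tanaka, shift-lead qualified before not shift-lead qualified: Lindqvist and Yilmaz (shift-lead qualified) before Adeyemi and Tanaka (not shift-lead qualified).
Lindqvist and Yilmaz both have classification seniority date 10 Aug 1994, so the next rule applies.
Among Lindqvist and Yilmaz, by company hire date (earlier first): Lindqvist (2000-06-15) before Yilmaz (2004-03-12).
Adeyemi and Tanaka both have classification seniority date 7 Jun 2015, so the next rule applies.
Among Adeyemi and Tanaka, by company hire date (earlier first): Adeyemi (1998-02-15) before Tanaka (2000-03-03).
Among Drummond, Dimitriou and Abara, shift-lead qualified before not shift-lead qualified: Drummond (shift-lead qualified) before Dimitriou and Abara (not shift-lead qualified).
Dimitriou and Abara both have classification seniority date 14 Jan 2012, so the next rule applies.
Among Dimitriou and Abara, by company hire date (earlier first): Dimitriou (2015-04-10) before Abara (2020-11-19).
Order: Lindqvist, Yilmaz, Adeyemi, Tanaka, Drummond, Dimitriou, Abara. So position 3.

3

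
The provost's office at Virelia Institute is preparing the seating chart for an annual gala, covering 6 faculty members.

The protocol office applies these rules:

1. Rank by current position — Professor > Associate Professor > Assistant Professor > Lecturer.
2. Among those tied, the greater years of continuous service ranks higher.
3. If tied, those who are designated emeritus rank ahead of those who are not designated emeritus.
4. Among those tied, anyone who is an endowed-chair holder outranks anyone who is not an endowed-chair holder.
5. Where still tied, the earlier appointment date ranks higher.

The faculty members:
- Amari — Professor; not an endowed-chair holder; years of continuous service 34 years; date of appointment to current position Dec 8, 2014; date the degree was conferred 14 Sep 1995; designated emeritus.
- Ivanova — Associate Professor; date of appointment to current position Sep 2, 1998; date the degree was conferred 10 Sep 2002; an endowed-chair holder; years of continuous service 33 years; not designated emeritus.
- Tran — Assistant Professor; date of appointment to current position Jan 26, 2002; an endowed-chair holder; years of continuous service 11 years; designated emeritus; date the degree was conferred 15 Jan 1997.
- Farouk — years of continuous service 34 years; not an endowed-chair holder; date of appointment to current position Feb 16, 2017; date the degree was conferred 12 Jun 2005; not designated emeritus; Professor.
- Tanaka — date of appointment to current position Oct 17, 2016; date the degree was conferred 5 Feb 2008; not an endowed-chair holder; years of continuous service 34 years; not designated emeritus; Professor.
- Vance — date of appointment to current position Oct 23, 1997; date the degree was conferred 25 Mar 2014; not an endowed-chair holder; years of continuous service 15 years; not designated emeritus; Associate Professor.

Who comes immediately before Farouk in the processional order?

Tanaka

By current position: Amari, Tanaka and Farouk (Professor); then Ivanova and Vance (Associate Professor); then Tran (Assistant Professor).
Amari, Tanaka and Farouk all have years of continuous service 34 years, so the next rule applies.
Among Amari, Tanaka and Farouk, designated emeritus before not designated emeritus: Amari (designated emeritus) before Tanaka and Farouk (not designated emeritus).
Tanaka and Farouk are each not an endowed-chair holder, so the next rule applies.
Among Tanaka and Farouk, by date of appointment to current position (earlier first): Tanaka (Oct 17, 2016) before Farouk (Feb 16, 2017).
Among Ivanova and Vance, by years of continuous service (higher first): Ivanova (33 years) before Vance (15 years).
Order: Amari, Tanaka, Farouk, Ivanova, Vance, Tran.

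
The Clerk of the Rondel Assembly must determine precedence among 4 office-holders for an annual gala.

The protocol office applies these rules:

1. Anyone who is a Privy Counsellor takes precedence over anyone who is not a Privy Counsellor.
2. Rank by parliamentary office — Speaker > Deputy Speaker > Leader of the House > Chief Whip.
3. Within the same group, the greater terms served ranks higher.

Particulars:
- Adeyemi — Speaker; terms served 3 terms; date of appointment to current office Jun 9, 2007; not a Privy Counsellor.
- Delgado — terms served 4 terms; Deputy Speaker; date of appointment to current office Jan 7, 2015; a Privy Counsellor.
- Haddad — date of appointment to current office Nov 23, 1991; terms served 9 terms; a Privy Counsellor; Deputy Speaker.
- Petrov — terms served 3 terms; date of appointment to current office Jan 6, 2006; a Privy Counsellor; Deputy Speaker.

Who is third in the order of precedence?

By the first rule: Haddad, Delgado and Petrov (each a Privy Counsellor); then Adeyemi (not a Privy Counsellor).
Haddad, Delgado and Petrov are each Deputy Speaker, so the next rule applies.
Among Haddad, Delgado and Petrov, by terms served (higher first): Haddad (9 terms) before Delgado (4 terms) before Petrov (3 terms).
Order: Haddad, Delgado, Petrov, Adeyemi.

Petrov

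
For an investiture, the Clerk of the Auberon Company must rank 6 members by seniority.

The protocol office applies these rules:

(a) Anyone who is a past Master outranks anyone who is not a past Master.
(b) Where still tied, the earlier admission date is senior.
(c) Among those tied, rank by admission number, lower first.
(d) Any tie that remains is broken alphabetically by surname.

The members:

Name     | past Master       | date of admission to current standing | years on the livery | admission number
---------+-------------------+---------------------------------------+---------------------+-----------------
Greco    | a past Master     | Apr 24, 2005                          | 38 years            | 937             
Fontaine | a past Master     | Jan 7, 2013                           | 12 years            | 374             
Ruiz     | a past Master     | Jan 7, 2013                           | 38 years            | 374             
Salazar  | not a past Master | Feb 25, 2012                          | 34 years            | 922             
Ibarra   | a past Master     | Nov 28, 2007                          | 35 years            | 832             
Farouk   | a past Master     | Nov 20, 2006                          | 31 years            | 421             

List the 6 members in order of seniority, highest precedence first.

By the first rule: Greco, Farouk, Ibarra, Fontaine and Ruiz (each a past Master); then Salazar (not a past Master).
Among Greco, Farouk, Ibarra, Fontaine and Ruiz, by date of admission to current standing (earlier first): Greco (Apr 24, 2005) before Farouk (Nov 20, 2006) before Ibarra (Nov 28, 2007) before Fontaine and Ruiz (Jan 7, 2013).
Fontaine and Ruiz both have admission number 374, so the next rule applies.
Among Fontaine and Ruiz, alphabetically by surname: Fontaine before Ruiz.
Full order: Greco, Farouk, Ibarra, Fontaine, Ruiz, Salazar.

Greco, Farouk, Ibarra, Fontaine, Ruiz, Salazar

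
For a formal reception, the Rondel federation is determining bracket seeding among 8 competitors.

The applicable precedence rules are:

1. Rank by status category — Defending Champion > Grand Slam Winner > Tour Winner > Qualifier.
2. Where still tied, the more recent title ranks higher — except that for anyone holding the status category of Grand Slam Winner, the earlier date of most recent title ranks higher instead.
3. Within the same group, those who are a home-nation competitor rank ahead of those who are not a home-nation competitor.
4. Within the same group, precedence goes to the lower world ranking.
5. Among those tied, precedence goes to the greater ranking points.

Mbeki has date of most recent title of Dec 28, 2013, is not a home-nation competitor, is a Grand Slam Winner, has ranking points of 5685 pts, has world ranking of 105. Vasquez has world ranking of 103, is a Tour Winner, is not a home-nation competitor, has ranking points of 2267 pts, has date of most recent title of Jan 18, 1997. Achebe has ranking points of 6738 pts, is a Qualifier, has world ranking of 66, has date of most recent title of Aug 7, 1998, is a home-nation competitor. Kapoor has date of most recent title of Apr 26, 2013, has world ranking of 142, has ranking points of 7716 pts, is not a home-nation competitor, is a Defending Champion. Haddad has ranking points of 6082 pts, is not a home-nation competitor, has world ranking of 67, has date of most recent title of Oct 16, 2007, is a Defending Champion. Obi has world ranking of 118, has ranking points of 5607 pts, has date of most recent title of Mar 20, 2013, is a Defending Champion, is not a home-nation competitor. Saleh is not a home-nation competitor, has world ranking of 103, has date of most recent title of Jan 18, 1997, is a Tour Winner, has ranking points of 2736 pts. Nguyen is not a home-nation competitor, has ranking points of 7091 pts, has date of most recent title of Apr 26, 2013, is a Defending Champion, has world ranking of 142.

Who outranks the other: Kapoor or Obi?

By status category: Kapoor, Nguyen, Obi and Haddad (Defending Champion); then Mbeki (Grand Slam Winner); then Saleh and Vasquez (Tour Winner); then Achebe (Qualifier).
Among Kapoor, Nguyen, Obi and Haddad, by date of most recent title (later first): Kapoor and Nguyen (Apr 26, 2013) before Obi (Mar 20, 2013) before Haddad (Oct 16, 2007).
Kapoor and Nguyen are each not a home-nation competitor, so the next rule applies.
Kapoor and Nguyen both have world ranking 142, so the next rule applies.
Among Kapoor and Nguyen, by ranking points (higher first): Kapoor (7716 pts) before Nguyen (7091 pts).
Saleh and Vasquez both have date of most recent title Jan 18, 1997, so the next rule applies.
Saleh and Vasquez are each not a home-nation competitor, so the next rule applies.
Saleh and Vasquez both have world ranking 103, so the next rule applies.
Among Saleh and Vasquez, by ranking points (higher first): Saleh (2736 pts) before Vasquez (2267 pts).
So Kapoor takes precedence.

Kapoor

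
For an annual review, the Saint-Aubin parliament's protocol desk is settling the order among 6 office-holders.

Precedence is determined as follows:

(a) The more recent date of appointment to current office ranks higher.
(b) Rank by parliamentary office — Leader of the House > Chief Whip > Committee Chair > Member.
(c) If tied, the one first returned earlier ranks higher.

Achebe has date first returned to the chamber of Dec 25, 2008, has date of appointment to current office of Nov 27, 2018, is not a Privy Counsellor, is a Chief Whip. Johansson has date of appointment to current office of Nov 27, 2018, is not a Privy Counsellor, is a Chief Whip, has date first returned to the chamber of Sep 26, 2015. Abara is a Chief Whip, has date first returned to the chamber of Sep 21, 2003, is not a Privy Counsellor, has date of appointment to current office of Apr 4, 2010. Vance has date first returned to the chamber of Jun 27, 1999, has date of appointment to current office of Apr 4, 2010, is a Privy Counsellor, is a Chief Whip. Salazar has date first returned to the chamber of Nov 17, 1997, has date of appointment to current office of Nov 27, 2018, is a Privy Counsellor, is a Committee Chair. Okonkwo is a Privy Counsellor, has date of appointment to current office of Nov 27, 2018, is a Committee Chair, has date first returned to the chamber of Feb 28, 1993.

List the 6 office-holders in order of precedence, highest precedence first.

Achebe, Johansson, Okonkwo, Salazar, Vance, Abara

By date of appointment to current office (later first): Achebe, Johansson, Okonkwo and Salazar (each Nov 27, 2018); then Vance and Abara (both Apr 4, 2010).
Among Achebe, Johansson, Okonkwo and Salazar, by parliamentary office: Achebe and Johansson (Chief Whip) before Okonkwo and Salazar (Committee Chair).
Among Achebe and Johansson, by date first returned to the chamber (earlier first): Achebe (Dec 25, 2008) before Johansson (Sep 26, 2015).
Among Okonkwo and Salazar, by date first returned to the chamber (earlier first): Okonkwo (Feb 28, 1993) before Salazar (Nov 17, 1997).
Vance and Abara are each Chief Whip, so the next rule applies.
Among Vance and Abara, by date first returned to the chamber (earlier first): Vance (Jun 27, 1999) before Abara (Sep 21, 2003).
Full order: Achebe, Johansson, Okonkwo, Salazar, Vance, Abara.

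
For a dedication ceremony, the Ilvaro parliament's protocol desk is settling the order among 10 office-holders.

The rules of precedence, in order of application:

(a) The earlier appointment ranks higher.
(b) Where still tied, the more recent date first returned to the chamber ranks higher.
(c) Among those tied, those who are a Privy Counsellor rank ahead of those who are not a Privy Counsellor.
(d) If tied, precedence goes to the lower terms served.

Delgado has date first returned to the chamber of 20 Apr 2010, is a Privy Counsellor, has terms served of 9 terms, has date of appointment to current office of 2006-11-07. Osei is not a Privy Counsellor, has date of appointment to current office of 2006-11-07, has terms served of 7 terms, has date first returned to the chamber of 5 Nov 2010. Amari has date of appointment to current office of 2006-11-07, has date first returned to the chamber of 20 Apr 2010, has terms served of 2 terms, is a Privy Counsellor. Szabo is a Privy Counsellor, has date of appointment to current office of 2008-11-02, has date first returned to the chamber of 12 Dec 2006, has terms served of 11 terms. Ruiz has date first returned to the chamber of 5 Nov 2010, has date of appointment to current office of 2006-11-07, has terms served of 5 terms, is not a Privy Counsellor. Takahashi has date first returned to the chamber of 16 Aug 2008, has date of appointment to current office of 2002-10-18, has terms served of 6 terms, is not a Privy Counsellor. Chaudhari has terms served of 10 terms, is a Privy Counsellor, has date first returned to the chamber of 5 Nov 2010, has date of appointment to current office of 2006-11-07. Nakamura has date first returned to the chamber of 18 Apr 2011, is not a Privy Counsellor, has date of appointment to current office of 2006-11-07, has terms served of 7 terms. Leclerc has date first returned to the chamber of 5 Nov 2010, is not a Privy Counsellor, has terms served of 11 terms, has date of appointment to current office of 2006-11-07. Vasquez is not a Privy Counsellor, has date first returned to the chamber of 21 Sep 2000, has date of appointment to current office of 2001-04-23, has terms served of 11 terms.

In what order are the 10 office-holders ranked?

Vasquez, Takahashi, Nakamura, Chaudhari, Ruiz, Osei, Leclerc, Amari, Delgado, Szabo

By date of appointment to current office (earlier first): Vasquez (2001-04-23); then Takahashi (2002-10-18); then Nakamura, Chaudhari, Ruiz, Osei, Leclerc, Amari and Delgado (each 2006-11-07); then Szabo (2008-11-02).
Among Nakamura, Chaudhari, Ruiz, Osei, Leclerc, Amari and Delgado, by date first returned to the chamber (later first): Nakamura (18 Apr 2011) before Chaudhari, Ruiz, Osei and Leclerc (5 Nov 2010) before Amari and Delgado (20 Apr 2010).
Among Chaudhari, Ruiz, Osei and Leclerc, a Privy Counsellor before not a Privy Counsellor: Chaudhari (a Privy Counsellor) before Ruiz, Osei and Leclerc (not a Privy Counsellor).
Among Ruiz, Osei and Leclerc, by terms served (lower first): Ruiz (5 terms) before Osei (7 terms) before Leclerc (11 terms).
Amari and Delgado are each a Privy Counsellor, so the next rule applies.
Among Amari and Delgado, by terms served (lower first): Amari (2 terms) before Delgado (9 terms).
Full order: Vasquez, Takahashi, Nakamura, Chaudhari, Ruiz, Osei, Leclerc, Amari, Delgado, Szabo.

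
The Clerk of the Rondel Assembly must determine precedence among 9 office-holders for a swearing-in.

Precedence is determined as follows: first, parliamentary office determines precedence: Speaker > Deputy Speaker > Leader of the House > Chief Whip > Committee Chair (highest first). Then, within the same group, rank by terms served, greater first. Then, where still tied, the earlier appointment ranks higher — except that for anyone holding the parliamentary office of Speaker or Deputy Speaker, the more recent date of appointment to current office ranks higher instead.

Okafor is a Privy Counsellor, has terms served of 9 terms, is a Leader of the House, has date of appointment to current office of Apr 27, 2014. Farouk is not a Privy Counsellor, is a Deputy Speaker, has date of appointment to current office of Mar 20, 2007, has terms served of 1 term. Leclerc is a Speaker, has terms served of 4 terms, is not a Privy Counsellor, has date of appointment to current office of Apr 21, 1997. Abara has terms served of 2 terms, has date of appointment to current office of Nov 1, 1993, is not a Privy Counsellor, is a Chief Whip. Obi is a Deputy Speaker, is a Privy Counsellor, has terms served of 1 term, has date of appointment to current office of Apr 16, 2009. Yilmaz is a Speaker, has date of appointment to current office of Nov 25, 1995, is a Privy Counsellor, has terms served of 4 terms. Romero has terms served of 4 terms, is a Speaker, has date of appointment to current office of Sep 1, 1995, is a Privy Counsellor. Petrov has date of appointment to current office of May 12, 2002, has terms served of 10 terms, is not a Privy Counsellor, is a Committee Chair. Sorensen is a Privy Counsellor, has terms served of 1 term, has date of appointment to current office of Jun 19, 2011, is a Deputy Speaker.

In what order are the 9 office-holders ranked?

Leclerc, Yilmaz, Romero, Sorensen, Obi, Farouk, Okafor, Abara, Petrov

By parliamentary office: Leclerc, Yilmaz and Romero (Speaker); then Sorensen, Obi and Farouk (Deputy Speaker); then Okafor (Leader of the House); then Abara (Chief Whip); then Petrov (Committee Chair).
Leclerc, Yilmaz and Romero all have terms served 4 terms, so the next rule applies.
Among Leclerc, Yilmaz and Romero, by date of appointment to current office (later first) (reversed rule for this group): Leclerc (Apr 21, 1997) before Yilmaz (Nov 25, 1995) before Romero (Sep 1, 1995).
Sorensen, Obi and Farouk all have terms served 1 term, so the next rule applies.
Among Sorensen, Obi and Farouk, by date of appointment to current office (later first) (reversed rule for this group): Sorensen (Jun 19, 2011) before Obi (Apr 16, 2009) before Farouk (Mar 20, 2007).
Full order: Leclerc, Yilmaz, Romero, Sorensen, Obi, Farouk, Okafor, Abara, Petrov.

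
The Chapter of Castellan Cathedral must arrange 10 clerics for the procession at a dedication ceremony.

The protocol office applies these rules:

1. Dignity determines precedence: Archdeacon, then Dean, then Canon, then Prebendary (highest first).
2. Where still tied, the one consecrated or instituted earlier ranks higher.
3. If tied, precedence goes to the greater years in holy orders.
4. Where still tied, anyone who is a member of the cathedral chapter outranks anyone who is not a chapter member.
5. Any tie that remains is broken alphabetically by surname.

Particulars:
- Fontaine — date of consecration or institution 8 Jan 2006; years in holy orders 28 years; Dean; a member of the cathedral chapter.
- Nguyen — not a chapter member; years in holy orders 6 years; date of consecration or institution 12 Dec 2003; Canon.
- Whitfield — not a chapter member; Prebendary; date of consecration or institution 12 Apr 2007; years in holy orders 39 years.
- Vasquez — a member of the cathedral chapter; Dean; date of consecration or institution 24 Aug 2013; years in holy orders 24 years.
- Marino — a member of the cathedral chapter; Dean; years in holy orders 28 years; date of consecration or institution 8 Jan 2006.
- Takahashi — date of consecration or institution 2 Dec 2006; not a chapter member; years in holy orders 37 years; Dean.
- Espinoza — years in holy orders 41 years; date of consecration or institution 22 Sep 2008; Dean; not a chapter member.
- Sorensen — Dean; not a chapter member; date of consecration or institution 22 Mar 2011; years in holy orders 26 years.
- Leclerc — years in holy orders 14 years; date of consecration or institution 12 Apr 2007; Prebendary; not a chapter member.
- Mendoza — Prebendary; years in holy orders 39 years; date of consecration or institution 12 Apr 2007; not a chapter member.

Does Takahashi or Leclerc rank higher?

Takahashi

By dignity: Fontaine, Marino, Takahashi, Espinoza, Sorensen and Vasquez (Dean); then Nguyen (Canon); then Mendoza, Whitfield and Leclerc (Prebendary).
Among Fontaine, Marino, Takahashi, Espinoza, Sorensen and Vasquez, by date of consecration or institution (earlier first): Fontaine and Marino (8 Jan 2006) before Takahashi (2 Dec 2006) before Espinoza (22 Sep 2008) before Sorensen (22 Mar 2011) before Vasquez (24 Aug 2013).
Fontaine and Marino both have years in holy orders 28 years, so the next rule applies.
Fontaine and Marino are each a member of the cathedral chapter, so the next rule applies.
Among Fontaine and Marino, alphabetically by surname: Fontaine before Marino.
Mendoza, Whitfield and Leclerc all have date of consecration or institution 12 Apr 2007, so the next rule applies.
Among Mendoza, Whitfield and Leclerc, by years in holy orders (higher first): Mendoza and Whitfield (39 years) before Leclerc (14 years).
Mendoza and Whitfield are each not a chapter member, so the next rule applies.
Among Mendoza and Whitfield, alphabetically by surname: Mendoza before Whitfield.
So Takahashi takes precedence.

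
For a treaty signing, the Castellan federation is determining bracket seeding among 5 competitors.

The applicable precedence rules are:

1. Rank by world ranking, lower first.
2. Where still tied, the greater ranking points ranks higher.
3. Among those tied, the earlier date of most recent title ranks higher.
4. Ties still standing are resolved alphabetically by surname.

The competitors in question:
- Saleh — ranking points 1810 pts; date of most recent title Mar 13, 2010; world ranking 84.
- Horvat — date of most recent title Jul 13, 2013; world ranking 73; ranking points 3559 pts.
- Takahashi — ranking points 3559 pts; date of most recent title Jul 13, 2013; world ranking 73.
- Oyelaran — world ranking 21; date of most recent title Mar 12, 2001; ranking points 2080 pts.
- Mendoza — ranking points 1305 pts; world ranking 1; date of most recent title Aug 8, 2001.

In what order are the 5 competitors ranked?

By world ranking (lower first): Mendoza (1); then Oyelaran (21); then Horvat and Takahashi (both 73); then Saleh (84).
Horvat and Takahashi both have ranking points 3559 pts, so the next rule applies.
Horvat and Takahashi both have date of most recent title Jul 13, 2013, so the next rule applies.
Among Horvat and Takahashi, alphabetically by surname: Horvat before Takahashi.
Full order: Mendoza, Oyelaran, Horvat, Takahashi, Saleh.

Mendoza, Oyelaran, Horvat, Takahashi, Saleh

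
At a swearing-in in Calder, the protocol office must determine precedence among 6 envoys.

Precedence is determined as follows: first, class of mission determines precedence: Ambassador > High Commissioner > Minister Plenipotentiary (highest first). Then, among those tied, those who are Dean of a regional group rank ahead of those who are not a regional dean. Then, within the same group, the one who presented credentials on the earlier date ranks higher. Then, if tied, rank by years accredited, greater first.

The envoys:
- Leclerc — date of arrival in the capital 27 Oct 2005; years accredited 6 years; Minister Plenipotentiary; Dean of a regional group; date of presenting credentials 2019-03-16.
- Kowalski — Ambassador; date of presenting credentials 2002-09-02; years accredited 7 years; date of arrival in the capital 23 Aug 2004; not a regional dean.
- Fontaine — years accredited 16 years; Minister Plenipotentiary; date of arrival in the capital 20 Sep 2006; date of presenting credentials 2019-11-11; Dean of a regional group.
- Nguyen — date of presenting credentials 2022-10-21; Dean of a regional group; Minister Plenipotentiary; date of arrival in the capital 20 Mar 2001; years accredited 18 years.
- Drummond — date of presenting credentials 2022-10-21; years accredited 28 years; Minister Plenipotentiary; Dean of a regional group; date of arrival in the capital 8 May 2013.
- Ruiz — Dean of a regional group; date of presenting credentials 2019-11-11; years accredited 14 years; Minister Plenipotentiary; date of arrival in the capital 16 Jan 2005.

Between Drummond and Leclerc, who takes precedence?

By class of mission: Kowalski (Ambassador); then Leclerc, Fontaine, Ruiz, Drummond and Nguyen (Minister Plenipotentiary).
Leclerc, Fontaine, Ruiz, Drummond and Nguyen are each Dean of a regional group, so the next rule applies.
Among Leclerc, Fontaine, Ruiz, Drummond and Nguyen, by date of presenting credentials (earlier first): Leclerc (2019-03-16) before Fontaine and Ruiz (2019-11-11) before Drummond and Nguyen (2022-10-21).
Among Fontaine and Ruiz, by years accredited (higher first): Fontaine (16 years) before Ruiz (14 years).
Among Drummond and Nguyen, by years accredited (higher first): Drummond (28 years) before Nguyen (18 years).
So Leclerc takes precedence.

Leclerc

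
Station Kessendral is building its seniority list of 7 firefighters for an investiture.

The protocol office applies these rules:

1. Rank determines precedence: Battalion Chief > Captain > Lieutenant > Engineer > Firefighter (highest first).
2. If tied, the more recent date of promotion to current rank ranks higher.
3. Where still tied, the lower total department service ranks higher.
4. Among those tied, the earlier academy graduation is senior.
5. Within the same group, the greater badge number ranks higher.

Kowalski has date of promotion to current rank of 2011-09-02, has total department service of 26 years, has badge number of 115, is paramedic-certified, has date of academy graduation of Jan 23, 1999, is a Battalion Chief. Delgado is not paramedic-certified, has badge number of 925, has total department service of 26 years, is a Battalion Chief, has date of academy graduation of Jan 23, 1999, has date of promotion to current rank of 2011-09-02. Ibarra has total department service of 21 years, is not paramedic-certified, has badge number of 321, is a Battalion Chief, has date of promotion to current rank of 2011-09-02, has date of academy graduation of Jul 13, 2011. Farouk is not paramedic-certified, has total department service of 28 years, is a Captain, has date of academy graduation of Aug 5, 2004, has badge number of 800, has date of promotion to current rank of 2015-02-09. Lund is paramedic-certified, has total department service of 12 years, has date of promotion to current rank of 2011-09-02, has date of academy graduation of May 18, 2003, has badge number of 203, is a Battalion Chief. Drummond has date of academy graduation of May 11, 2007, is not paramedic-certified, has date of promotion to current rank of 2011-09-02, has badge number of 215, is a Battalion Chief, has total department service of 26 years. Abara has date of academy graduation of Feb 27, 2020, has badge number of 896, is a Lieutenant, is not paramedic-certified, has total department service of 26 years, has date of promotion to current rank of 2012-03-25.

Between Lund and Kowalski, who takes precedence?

By rank: Lund, Ibarra, Delgado, Kowalski and Drummond (Battalion Chief); then Farouk (Captain); then Abara (Lieutenant).
Lund, Ibarra, Delgado, Kowalski and Drummond all have date of promotion to current rank 2011-09-02, so the next rule applies.
Among Lund, Ibarra, Delgado, Kowalski and Drummond, by total department service (lower first): Lund (12 years) before Ibarra (21 years) before Delgado, Kowalski and Drummond (26 years).
Among Delgado, Kowalski and Drummond, by date of academy graduation (earlier first): Delgado and Kowalski (Jan 23, 1999) before Drummond (May 11, 2007).
Among Delgado and Kowalski, by badge number (higher first): Delgado (925) before Kowalski (115).
So Lund takes precedence.

Lund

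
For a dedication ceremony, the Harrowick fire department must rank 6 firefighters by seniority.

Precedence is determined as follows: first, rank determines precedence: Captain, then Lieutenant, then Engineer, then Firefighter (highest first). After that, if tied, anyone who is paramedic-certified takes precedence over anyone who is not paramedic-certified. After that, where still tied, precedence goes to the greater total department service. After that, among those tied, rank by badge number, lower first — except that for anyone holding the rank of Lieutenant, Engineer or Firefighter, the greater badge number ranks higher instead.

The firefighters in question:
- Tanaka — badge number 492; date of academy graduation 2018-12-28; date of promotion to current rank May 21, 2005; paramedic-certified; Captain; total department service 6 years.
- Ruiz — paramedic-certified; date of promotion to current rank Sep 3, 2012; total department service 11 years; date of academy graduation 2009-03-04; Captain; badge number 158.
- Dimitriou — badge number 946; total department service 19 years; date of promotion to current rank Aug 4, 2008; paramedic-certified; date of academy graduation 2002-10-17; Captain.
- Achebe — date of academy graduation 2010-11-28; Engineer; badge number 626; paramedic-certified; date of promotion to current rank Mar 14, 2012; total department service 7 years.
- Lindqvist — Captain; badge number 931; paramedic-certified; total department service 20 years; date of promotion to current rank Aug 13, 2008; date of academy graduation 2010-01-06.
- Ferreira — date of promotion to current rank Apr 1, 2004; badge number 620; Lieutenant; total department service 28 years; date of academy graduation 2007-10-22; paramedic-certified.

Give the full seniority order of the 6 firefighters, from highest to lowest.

By rank: Lindqvist, Dimitriou, Ruiz and Tanaka (Captain); then Ferreira (Lieutenant); then Achebe (Engineer).
Lindqvist, Dimitriou, Ruiz and Tanaka are each paramedic-certified, so the next rule applies.
Among Lindqvist, Dimitriou, Ruiz and Tanaka, by total department service (higher first): Lindqvist (20 years) before Dimitriou (19 years) before Ruiz (11 years) before Tanaka (6 years).
Full order: Lindqvist, Dimitriou, Ruiz, Tanaka, Ferreira, Achebe.

Lindqvist, Dimitriou, Ruiz, Tanaka, Ferreira, Achebe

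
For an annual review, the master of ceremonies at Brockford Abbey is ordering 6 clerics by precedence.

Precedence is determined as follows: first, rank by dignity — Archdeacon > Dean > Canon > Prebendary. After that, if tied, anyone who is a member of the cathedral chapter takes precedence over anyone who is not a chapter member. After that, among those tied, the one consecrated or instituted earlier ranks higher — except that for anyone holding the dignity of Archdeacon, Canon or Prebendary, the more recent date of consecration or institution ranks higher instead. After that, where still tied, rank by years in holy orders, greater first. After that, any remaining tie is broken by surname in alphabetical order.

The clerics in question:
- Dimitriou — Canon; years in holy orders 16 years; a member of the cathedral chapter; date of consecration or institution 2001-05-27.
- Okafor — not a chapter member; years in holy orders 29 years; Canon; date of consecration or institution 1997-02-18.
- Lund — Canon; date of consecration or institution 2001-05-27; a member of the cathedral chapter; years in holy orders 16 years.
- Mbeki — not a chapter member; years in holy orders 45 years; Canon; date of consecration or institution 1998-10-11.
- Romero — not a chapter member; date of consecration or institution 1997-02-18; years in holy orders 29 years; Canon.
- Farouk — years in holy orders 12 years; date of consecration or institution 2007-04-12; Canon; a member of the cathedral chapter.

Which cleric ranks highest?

By dignity: Farouk, Dimitriou, Lund, Mbeki, Okafor and Romero (Canon).
Among Farouk, Dimitriou, Lund, Mbeki, Okafor and Romero, a member of the cathedral chapter before not a chapter member: Farouk, Dimitriou and Lund (a member of the cathedral chapter) before Mbeki, Okafor and Romero (not a chapter member).
Among Farouk, Dimitriou and Lund, by date of consecration or institution (later first) (reversed rule for this group): Farouk (2007-04-12) before Dimitriou and Lund (2001-05-27).
Dimitriou and Lund both have years in holy orders 16 years, so the next rule applies.
Among Dimitriou and Lund, alphabetically by surname: Dimitriou before Lund.
Among Mbeki, Okafor and Romero, by date of consecration or institution (later first) (reversed rule for this group): Mbeki (1998-10-11) before Okafor and Romero (1997-02-18).
Okafor and Romero both have years in holy orders 29 years, so the next rule applies.
Among Okafor and Romero, alphabetically by surname: Okafor before Romero.
Order: Farouk, Dimitriou, Lund, Mbeki, Okafor, Romero.

Farouk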